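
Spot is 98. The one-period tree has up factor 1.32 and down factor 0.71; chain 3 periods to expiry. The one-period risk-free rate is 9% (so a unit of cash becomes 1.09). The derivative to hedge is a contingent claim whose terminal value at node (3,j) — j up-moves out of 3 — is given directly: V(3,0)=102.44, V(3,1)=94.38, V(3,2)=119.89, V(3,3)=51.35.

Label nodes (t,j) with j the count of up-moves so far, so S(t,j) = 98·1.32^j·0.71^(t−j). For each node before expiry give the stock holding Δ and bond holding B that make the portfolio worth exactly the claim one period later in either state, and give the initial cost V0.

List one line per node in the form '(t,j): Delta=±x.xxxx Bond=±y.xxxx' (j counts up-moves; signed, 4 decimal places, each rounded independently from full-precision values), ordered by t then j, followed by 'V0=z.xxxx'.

(0,0): Delta=-0.2219 Bond=95.5727
(1,0): Delta=0.2778 Bond=69.4046
(1,1): Delta=-0.3846 Bond=125.2190
(2,0): Delta=-0.2675 Bond=102.5884
(2,1): Delta=0.4553 Bond=59.3468
(2,2): Delta=-0.6580 Bond=183.1799
V0=73.8266

Under the risk-neutral measure, an up-move has probability p* = (R−d)/(u−d) = 0.6230 and values discount at R = 1.09.
At expiry t=3: V(3,0)=102.4400, V(3,1)=94.3800, V(3,2)=119.8900, V(3,3)=51.3500
(2,0): S=49.4018. Δ = (V_up−V_dn)/(S_up−S_dn) = (94.3800−102.4400)/(65.2104−35.0753) = -0.2675. V = [p*·94.3800 + (1−p*)·102.4400]/1.09 = 89.3752. B = V − Δ·S = 102.5884.
(2,1): S=91.8456. Δ = (V_up−V_dn)/(S_up−S_dn) = (119.8900−94.3800)/(121.2362−65.2104) = 0.4553. V = [p*·119.8900 + (1−p*)·94.3800]/1.09 = 101.1665. B = V − Δ·S = 59.3468.
(2,2): S=170.7552. Δ = (V_up−V_dn)/(S_up−S_dn) = (51.3500−119.8900)/(225.3969−121.2362) = -0.6580. V = [p*·51.3500 + (1−p*)·119.8900]/1.09 = 70.8192. B = V − Δ·S = 183.1799.
(1,0): S=69.5800. Δ = (V_up−V_dn)/(S_up−S_dn) = (101.1665−89.3752)/(91.8456−49.4018) = 0.2778. V = [p*·101.1665 + (1−p*)·89.3752]/1.09 = 88.7345. B = V − Δ·S = 69.4046.
(1,1): S=129.3600. Δ = (V_up−V_dn)/(S_up−S_dn) = (70.8192−101.1665)/(170.7552−91.8456) = -0.3846. V = [p*·70.8192 + (1−p*)·101.1665]/1.09 = 75.4694. B = V − Δ·S = 125.2190.
(0,0): S=98.0000. Δ = (V_up−V_dn)/(S_up−S_dn) = (75.4694−88.7345)/(129.3600−69.5800) = -0.2219. V = [p*·75.4694 + (1−p*)·88.7345]/1.09 = 73.8266. B = V − Δ·S = 95.5727.
Check: Δ(0,0)·S0 + B(0,0) = 73.8266 = V0.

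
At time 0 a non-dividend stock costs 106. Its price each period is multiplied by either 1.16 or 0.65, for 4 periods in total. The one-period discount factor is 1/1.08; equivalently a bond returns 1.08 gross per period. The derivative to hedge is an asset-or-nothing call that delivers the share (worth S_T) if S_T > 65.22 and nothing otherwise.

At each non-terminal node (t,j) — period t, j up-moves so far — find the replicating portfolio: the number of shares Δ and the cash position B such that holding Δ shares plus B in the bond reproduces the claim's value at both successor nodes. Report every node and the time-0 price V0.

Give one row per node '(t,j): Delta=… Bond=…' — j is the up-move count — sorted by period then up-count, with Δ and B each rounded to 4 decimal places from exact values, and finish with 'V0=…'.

(0,0): Delta=1.2710 Bond=-33.7038
(1,0): Delta=1.8653 Bond=-77.3502
(1,1): Delta=1.2090 Bond=-28.7815
(2,0): Delta=0.0000 Bond=0.0000
(2,1): Delta=2.0598 Bond=-99.0803
(2,2): Delta=1.1203 Bond=-18.4335
(3,0): Delta=0.0000 Bond=0.0000
(3,1): Delta=0.0000 Bond=0.0000
(3,2): Delta=2.2745 Bond=-126.9149
(3,3): Delta=1.0000 Bond=0.0000
V0=101.0197

Since d<R<u, set p* = (R−d)/(u−d) = 0.8431; price each node as the discounted p*-expectation of its children.
Terminal values V(4,·): V(4,0)=0.0000, V(4,1)=0.0000, V(4,2)=0.0000, V(4,3)=107.5457, V(4,4)=191.9278
Node (3,0) S=29.1103: V=(p*·0.0000+(1−p*)·0.0000)/1.08=0.0000; Δ=(0.0000−0.0000)/(33.7679−18.9217)=0.0000; B=V−Δ·S=0.0000
Node (3,1) S=51.9506: V=(p*·0.0000+(1−p*)·0.0000)/1.08=0.0000; Δ=(0.0000−0.0000)/(60.2627−33.7679)=0.0000; B=V−Δ·S=0.0000
Node (3,2) S=92.7118: V=(p*·107.5457+(1−p*)·0.0000)/1.08=83.9591; Δ=(107.5457−0.0000)/(107.5457−60.2627)=2.2745; B=V−Δ·S=-126.9149
Node (3,3) S=165.4550: V=(p*·191.9278+(1−p*)·107.5457)/1.08=165.4550; Δ=(191.9278−107.5457)/(191.9278−107.5457)=1.0000; B=V−Δ·S=0.0000
Node (2,0) S=44.7850: V=(p*·0.0000+(1−p*)·0.0000)/1.08=0.0000; Δ=(0.0000−0.0000)/(51.9506−29.1103)=0.0000; B=V−Δ·S=0.0000
Node (2,1) S=79.9240: V=(p*·83.9591+(1−p*)·0.0000)/1.08=65.5454; Δ=(83.9591−0.0000)/(92.7118−51.9506)=2.0598; B=V−Δ·S=-99.0803
Node (2,2) S=142.6336: V=(p*·165.4550+(1−p*)·83.9591)/1.08=141.3623; Δ=(165.4550−83.9591)/(165.4550−92.7118)=1.1203; B=V−Δ·S=-18.4335
Node (1,0) S=68.9000: V=(p*·65.5454+(1−p*)·0.0000)/1.08=51.1702; Δ=(65.5454−0.0000)/(79.9240−44.7850)=1.8653; B=V−Δ·S=-77.3502
Node (1,1) S=122.9600: V=(p*·141.3623+(1−p*)·65.5454)/1.08=119.8791; Δ=(141.3623−65.5454)/(142.6336−79.9240)=1.2090; B=V−Δ·S=-28.7815
Node (0,0) S=106.0000: V=(p*·119.8791+(1−p*)·51.1702)/1.08=101.0197; Δ=(119.8791−51.1702)/(122.9600−68.9000)=1.2710; B=V−Δ·S=-33.7038
Self-financing check: at every node Δ·S+B equals the discounted successor values.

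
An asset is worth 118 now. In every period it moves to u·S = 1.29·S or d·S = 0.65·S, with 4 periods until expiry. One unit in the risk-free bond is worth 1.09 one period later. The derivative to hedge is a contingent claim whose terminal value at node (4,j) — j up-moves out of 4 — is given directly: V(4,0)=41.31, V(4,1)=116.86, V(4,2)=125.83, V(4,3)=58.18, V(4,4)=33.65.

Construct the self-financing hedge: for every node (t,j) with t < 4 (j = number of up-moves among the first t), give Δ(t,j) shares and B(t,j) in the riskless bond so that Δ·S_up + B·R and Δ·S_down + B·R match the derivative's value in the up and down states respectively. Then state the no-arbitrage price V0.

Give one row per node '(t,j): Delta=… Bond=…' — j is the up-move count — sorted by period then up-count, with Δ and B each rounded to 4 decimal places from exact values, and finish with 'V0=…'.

(0,0): Delta=-0.3460 Bond=94.8051
(1,0): Delta=-0.3557 Bond=104.0817
(1,1): Delta=-0.3437 Bond=102.9993
(2,0): Delta=0.8562 Bond=53.0335
(2,1): Delta=-0.6332 Bond=140.9107
(2,2): Delta=-0.2774 Bond=99.2504
(3,0): Delta=3.6428 Bond=-32.4958
(3,1): Delta=0.2179 Bond=98.8531
(3,2): Delta=-0.8282 Bond=178.4743
(3,3): Delta=-0.1513 Bond=76.2324
V0=53.9814

Since d<R<u, set p* = (R−d)/(u−d) = 0.6875; price each node as the discounted p*-expectation of its children.
Payoff layer (t=4): V(4,0)=41.3100, V(4,1)=116.8600, V(4,2)=125.8300, V(4,3)=58.1800, V(4,4)=33.6500
  t=3,j=0: stock 32.4057 → up 41.8034 (V=116.8600), down 21.0637 (V=41.3100). Price 85.5510; hedge Δ=3.6428, bond B=-32.4958.
  t=3,j=1: stock 64.3130 → up 82.9637 (V=125.8300), down 41.8034 (V=116.8600). Price 112.8687; hedge Δ=0.2179, bond B=98.8531.
  t=3,j=2: stock 127.6365 → up 164.6510 (V=58.1800), down 82.9637 (V=125.8300). Price 72.7712; hedge Δ=-0.8282, bond B=178.4743.
  t=3,j=3: stock 253.3093 → up 326.7690 (V=33.6500), down 164.6510 (V=58.1800). Price 37.9042; hedge Δ=-0.1513, bond B=76.2324.
  t=2,j=0: stock 49.8550 → up 64.3130 (V=112.8687), down 32.4058 (V=85.5510). Price 95.7174; hedge Δ=0.8562, bond B=53.0335.
  t=2,j=1: stock 98.9430 → up 127.6365 (V=72.7712), down 64.3130 (V=112.8687). Price 78.2584; hedge Δ=-0.6332, bond B=140.9107.
  t=2,j=2: stock 196.3638 → up 253.3093 (V=37.9042), down 127.6365 (V=72.7712). Price 44.7708; hedge Δ=-0.2774, bond B=99.2504.
  t=1,j=0: stock 76.7000 → up 98.9430 (V=78.2584), down 49.8550 (V=95.7174). Price 76.8021; hedge Δ=-0.3557, bond B=104.0817.
  t=1,j=1: stock 152.2200 → up 196.3638 (V=44.7708), down 98.9430 (V=78.2584). Price 50.6749; hedge Δ=-0.3437, bond B=102.9993.
  t=0,j=0: stock 118.0000 → up 152.2200 (V=50.6749), down 76.7000 (V=76.8021). Price 53.9814; hedge Δ=-0.3460, bond B=94.8051.
The time-0 hedge costs 53.9814, which is the no-arbitrage price.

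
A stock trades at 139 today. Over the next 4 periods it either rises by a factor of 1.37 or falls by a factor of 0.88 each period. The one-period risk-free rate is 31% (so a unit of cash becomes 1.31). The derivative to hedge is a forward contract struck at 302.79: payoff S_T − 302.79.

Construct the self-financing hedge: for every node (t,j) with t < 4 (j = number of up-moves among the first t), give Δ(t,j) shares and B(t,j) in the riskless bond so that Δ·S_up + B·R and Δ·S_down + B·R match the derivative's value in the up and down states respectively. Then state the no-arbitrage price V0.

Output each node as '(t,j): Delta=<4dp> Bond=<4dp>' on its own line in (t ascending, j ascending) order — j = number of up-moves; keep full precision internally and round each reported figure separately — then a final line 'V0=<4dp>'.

(0,0): Delta=1.0000 Bond=-102.8150
(1,0): Delta=1.0000 Bond=-134.6876
(1,1): Delta=1.0000 Bond=-134.6876
(2,0): Delta=1.0000 Bond=-176.4408
(2,1): Delta=1.0000 Bond=-176.4408
(2,2): Delta=1.0000 Bond=-176.4408
(3,0): Delta=1.0000 Bond=-231.1374
(3,1): Delta=1.0000 Bond=-231.1374
(3,2): Delta=1.0000 Bond=-231.1374
(3,3): Delta=1.0000 Bond=-231.1374
V0=36.1850

Risk-neutral probability p* = (R−d)/(u−d) = (1.31−0.88)/(1.37−0.88) = 0.8776.
Payoff layer (t=4): V(4,0)=-219.4323, V(4,1)=-173.0173, V(4,2)=-100.7575, V(4,3)=11.7379, V(4,4)=186.8728
  t=3,j=0: stock 94.7246 → up 129.7727 (V=-173.0173), down 83.3577 (V=-219.4323). Price -136.4128; hedge Δ=1.0000, bond B=-231.1374.
  t=3,j=1: stock 147.4690 → up 202.0325 (V=-100.7575), down 129.7727 (V=-173.0173). Price -83.6684; hedge Δ=1.0000, bond B=-231.1374.
  t=3,j=2: stock 229.5824 → up 314.5279 (V=11.7379), down 202.0325 (V=-100.7575). Price -1.5550; hedge Δ=1.0000, bond B=-231.1374.
  t=3,j=3: stock 357.4181 → up 489.6628 (V=186.8728), down 314.5279 (V=11.7379). Price 126.2807; hedge Δ=1.0000, bond B=-231.1374.
  t=2,j=0: stock 107.6416 → up 147.4690 (V=-83.6684), down 94.7246 (V=-136.4128). Price -68.7992; hedge Δ=1.0000, bond B=-176.4408.
  t=2,j=1: stock 167.5784 → up 229.5824 (V=-1.5550), down 147.4690 (V=-83.6684). Price -8.8624; hedge Δ=1.0000, bond B=-176.4408.
  t=2,j=2: stock 260.8891 → up 357.4181 (V=126.2807), down 229.5824 (V=-1.5550). Price 84.4483; hedge Δ=1.0000, bond B=-176.4408.
  t=1,j=0: stock 122.3200 → up 167.5784 (V=-8.8624), down 107.6416 (V=-68.7992). Price -12.3676; hedge Δ=1.0000, bond B=-134.6876.
  t=1,j=1: stock 190.4300 → up 260.8891 (V=84.4483), down 167.5784 (V=-8.8624). Price 55.7424; hedge Δ=1.0000, bond B=-134.6876.
  t=0,j=0: stock 139.0000 → up 190.4300 (V=55.7424), down 122.3200 (V=-12.3676). Price 36.1850; hedge Δ=1.0000, bond B=-102.8150.
Each (Δ,B) replicates both successor values, so the strategy is self-financing and V0 is arbitrage-free.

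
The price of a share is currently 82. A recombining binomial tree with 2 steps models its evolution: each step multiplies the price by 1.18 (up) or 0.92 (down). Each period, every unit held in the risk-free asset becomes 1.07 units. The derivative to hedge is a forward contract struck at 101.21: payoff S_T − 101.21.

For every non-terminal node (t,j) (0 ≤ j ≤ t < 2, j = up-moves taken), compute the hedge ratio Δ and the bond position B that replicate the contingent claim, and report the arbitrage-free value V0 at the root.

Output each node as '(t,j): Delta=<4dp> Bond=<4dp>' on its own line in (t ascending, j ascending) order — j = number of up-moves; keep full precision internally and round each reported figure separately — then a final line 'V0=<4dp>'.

(0,0): Delta=1.0000 Bond=-88.4007
(1,0): Delta=1.0000 Bond=-94.5888
(1,1): Delta=1.0000 Bond=-94.5888
V0=-6.4007

Risk-neutral probability p* = (R−d)/(u−d) = (1.07−0.92)/(1.18−0.92) = 0.5769.
Payoff layer (t=2): V(2,0)=-31.8052, V(2,1)=-12.1908, V(2,2)=12.9668
(1,0): S=75.4400. Δ = (V_up−V_dn)/(S_up−S_dn) = (-12.1908−-31.8052)/(89.0192−69.4048) = 1.0000. V = [p*·-12.1908 + (1−p*)·-31.8052]/1.07 = -19.1488. B = V − Δ·S = -94.5888.
(1,1): S=96.7600. Δ = (V_up−V_dn)/(S_up−S_dn) = (12.9668−-12.1908)/(114.1768−89.0192) = 1.0000. V = [p*·12.9668 + (1−p*)·-12.1908]/1.07 = 2.1712. B = V − Δ·S = -94.5888.
(0,0): S=82.0000. Δ = (V_up−V_dn)/(S_up−S_dn) = (2.1712−-19.1488)/(96.7600−75.4400) = 1.0000. V = [p*·2.1712 + (1−p*)·-19.1488]/1.07 = -6.4007. B = V − Δ·S = -88.4007.
Root portfolio cost Δ·82+B reproduces V0=-6.4007.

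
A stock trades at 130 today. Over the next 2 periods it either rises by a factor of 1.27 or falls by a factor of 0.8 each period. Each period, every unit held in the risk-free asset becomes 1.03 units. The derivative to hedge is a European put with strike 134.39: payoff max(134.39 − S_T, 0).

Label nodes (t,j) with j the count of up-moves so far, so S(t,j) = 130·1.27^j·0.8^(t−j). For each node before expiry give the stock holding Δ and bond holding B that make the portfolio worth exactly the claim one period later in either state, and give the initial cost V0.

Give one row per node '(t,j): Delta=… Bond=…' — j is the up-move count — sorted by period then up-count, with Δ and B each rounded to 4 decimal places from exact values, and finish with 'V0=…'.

(0,0): Delta=-0.4146 Bond=67.5646
(1,0): Delta=-1.0000 Bond=130.4757
(1,1): Delta=-0.0298 Bond=6.0601
V0=13.6699

Since d<R<u, set p* = (R−d)/(u−d) = 0.4894; price each node as the discounted p*-expectation of its children.
Terminal payoffs: V(2,0)=51.1900, V(2,1)=2.3100, V(2,2)=0.0000
Node (1,0) S=104.0000: V=(p*·2.3100+(1−p*)·51.1900)/1.03=26.4757; Δ=(2.3100−51.1900)/(132.0800−83.2000)=-1.0000; B=V−Δ·S=130.4757
Node (1,1) S=165.1000: V=(p*·0.0000+(1−p*)·2.3100)/1.03=1.1452; Δ=(0.0000−2.3100)/(209.6770−132.0800)=-0.0298; B=V−Δ·S=6.0601
Node (0,0) S=130.0000: V=(p*·1.1452+(1−p*)·26.4757)/1.03=13.6699; Δ=(1.1452−26.4757)/(165.1000−104.0000)=-0.4146; B=V−Δ·S=67.5646
The time-0 hedge costs 13.6699, which is the no-arbitrage price.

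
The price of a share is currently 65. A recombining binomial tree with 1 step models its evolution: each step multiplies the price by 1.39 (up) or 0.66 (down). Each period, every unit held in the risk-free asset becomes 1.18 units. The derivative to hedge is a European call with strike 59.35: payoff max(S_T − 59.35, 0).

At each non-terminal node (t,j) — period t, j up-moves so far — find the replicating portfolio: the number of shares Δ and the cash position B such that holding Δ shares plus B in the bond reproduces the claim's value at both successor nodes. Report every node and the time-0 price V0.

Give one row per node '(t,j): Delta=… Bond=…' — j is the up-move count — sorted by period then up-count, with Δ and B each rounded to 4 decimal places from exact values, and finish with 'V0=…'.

Under the risk-neutral measure, an up-move has probability p* = (R−d)/(u−d) = 0.7123 and values discount at R = 1.18.
At expiry t=1: V(1,0)=0.0000, V(1,1)=31.0000
Node (0,0) S=65.0000: V=(p*·31.0000+(1−p*)·0.0000)/1.18=18.7137; Δ=(31.0000−0.0000)/(90.3500−42.9000)=0.6533; B=V−Δ·S=-23.7520
Self-financing check: at every node Δ·S+B equals the discounted successor values.

(0,0): Delta=0.6533 Bond=-23.7520
V0=18.7137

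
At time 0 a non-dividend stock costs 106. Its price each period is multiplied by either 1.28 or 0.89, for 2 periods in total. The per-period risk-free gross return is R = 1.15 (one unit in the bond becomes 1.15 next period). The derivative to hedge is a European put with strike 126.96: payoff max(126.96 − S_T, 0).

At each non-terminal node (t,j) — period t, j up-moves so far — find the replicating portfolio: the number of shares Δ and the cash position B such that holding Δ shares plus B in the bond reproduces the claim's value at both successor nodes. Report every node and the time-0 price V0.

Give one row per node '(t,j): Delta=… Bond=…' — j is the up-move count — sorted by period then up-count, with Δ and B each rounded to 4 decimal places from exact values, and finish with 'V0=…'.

(0,0): Delta=-0.3450 Bond=42.2656
(1,0): Delta=-1.0000 Bond=110.4000
(1,1): Delta=-0.1173 Bond=17.7082
V0=5.6977

Since d<R<u, set p* = (R−d)/(u−d) = 0.6667; price each node as the discounted p*-expectation of its children.
Payoff layer (t=2): V(2,0)=42.9974, V(2,1)=6.2048, V(2,2)=0.0000
(1,0): S=94.3400. Δ = (V_up−V_dn)/(S_up−S_dn) = (6.2048−42.9974)/(120.7552−83.9626) = -1.0000. V = [p*·6.2048 + (1−p*)·42.9974]/1.15 = 16.0600. B = V − Δ·S = 110.4000.
(1,1): S=135.6800. Δ = (V_up−V_dn)/(S_up−S_dn) = (0.0000−6.2048)/(173.6704−120.7552) = -0.1173. V = [p*·0.0000 + (1−p*)·6.2048]/1.15 = 1.7985. B = V − Δ·S = 17.7082.
(0,0): S=106.0000. Δ = (V_up−V_dn)/(S_up−S_dn) = (1.7985−16.0600)/(135.6800−94.3400) = -0.3450. V = [p*·1.7985 + (1−p*)·16.0600]/1.15 = 5.6977. B = V − Δ·S = 42.2656.
Check: Δ(0,0)·S0 + B(0,0) = 5.6977 = V0.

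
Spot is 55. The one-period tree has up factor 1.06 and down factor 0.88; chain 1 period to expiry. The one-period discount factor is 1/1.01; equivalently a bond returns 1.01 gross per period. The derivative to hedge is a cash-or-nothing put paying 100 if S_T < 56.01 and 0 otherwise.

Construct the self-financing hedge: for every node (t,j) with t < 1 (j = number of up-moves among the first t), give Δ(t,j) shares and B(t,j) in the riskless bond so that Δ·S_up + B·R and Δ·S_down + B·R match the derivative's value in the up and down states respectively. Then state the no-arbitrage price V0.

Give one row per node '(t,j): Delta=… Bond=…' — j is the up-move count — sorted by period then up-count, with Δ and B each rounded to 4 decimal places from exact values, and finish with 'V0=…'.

(0,0): Delta=-10.1010 Bond=583.0583
V0=27.5028

Since d<R<u, set p* = (R−d)/(u−d) = 0.7222; price each node as the discounted p*-expectation of its children.
Terminal payoffs: V(1,0)=100.0000, V(1,1)=0.0000
Node (0,0) S=55.0000: V=(p*·0.0000+(1−p*)·100.0000)/1.01=27.5028; Δ=(0.0000−100.0000)/(58.3000−48.4000)=-10.1010; B=V−Δ·S=583.0583
Check: Δ(0,0)·S0 + B(0,0) = 27.5028 = V0.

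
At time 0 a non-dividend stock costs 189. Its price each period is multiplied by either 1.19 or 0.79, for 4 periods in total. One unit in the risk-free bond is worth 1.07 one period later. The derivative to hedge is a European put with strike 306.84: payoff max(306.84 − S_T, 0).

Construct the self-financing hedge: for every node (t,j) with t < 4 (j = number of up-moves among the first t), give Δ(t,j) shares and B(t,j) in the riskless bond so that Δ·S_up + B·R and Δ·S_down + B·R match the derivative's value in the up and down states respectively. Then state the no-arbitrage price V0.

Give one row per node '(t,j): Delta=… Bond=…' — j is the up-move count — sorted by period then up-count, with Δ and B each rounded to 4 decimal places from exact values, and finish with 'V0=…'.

(0,0): Delta=-0.7327 Bond=196.7895
(1,0): Delta=-1.0000 Bond=250.4728
(1,1): Delta=-0.6567 Bond=193.4612
(2,0): Delta=-1.0000 Bond=268.0059
(2,1): Delta=-1.0000 Bond=268.0059
(2,2): Delta=-0.5590 Bond=180.8596
(3,0): Delta=-1.0000 Bond=286.7664
(3,1): Delta=-1.0000 Bond=286.7664
(3,2): Delta=-1.0000 Bond=286.7664
(3,3): Delta=-0.4335 Bond=153.5570
V0=58.3061

No-arbitrage ⇒ martingale measure with p* = (R−d)/(u−d) = 0.7000.
Payoff layer (t=4): V(4,0)=233.2243, V(4,1)=195.9506, V(4,2)=139.8041, V(4,3)=55.2289, V(4,4)=0.0000
(3,0): S=93.1844. Δ = (V_up−V_dn)/(S_up−S_dn) = (195.9506−233.2243)/(110.8894−73.6157) = -1.0000. V = [p*·195.9506 + (1−p*)·233.2243]/1.07 = 193.5820. B = V − Δ·S = 286.7664.
(3,1): S=140.3663. Δ = (V_up−V_dn)/(S_up−S_dn) = (139.8041−195.9506)/(167.0359−110.8894) = -1.0000. V = [p*·139.8041 + (1−p*)·195.9506]/1.07 = 146.4000. B = V − Δ·S = 286.7664.
(3,2): S=211.4379. Δ = (V_up−V_dn)/(S_up−S_dn) = (55.2289−139.8041)/(251.6111−167.0359) = -1.0000. V = [p*·55.2289 + (1−p*)·139.8041]/1.07 = 75.3285. B = V − Δ·S = 286.7664.
(3,3): S=318.4951. Δ = (V_up−V_dn)/(S_up−S_dn) = (0.0000−55.2289)/(379.0091−251.6111) = -0.4335. V = [p*·0.0000 + (1−p*)·55.2289]/1.07 = 15.4847. B = V − Δ·S = 153.5570.
(2,0): S=117.9549. Δ = (V_up−V_dn)/(S_up−S_dn) = (146.4000−193.5820)/(140.3663−93.1844) = -1.0000. V = [p*·146.4000 + (1−p*)·193.5820]/1.07 = 150.0510. B = V − Δ·S = 268.0059.
(2,1): S=177.6789. Δ = (V_up−V_dn)/(S_up−S_dn) = (75.3285−146.4000)/(211.4379−140.3663) = -1.0000. V = [p*·75.3285 + (1−p*)·146.4000]/1.07 = 90.3270. B = V − Δ·S = 268.0059.
(2,2): S=267.6429. Δ = (V_up−V_dn)/(S_up−S_dn) = (15.4847−75.3285)/(318.4951−211.4379) = -0.5590. V = [p*·15.4847 + (1−p*)·75.3285]/1.07 = 31.2503. B = V − Δ·S = 180.8596.
(1,0): S=149.3100. Δ = (V_up−V_dn)/(S_up−S_dn) = (90.3270−150.0510)/(177.6789−117.9549) = -1.0000. V = [p*·90.3270 + (1−p*)·150.0510]/1.07 = 101.1628. B = V − Δ·S = 250.4728.
(1,1): S=224.9100. Δ = (V_up−V_dn)/(S_up−S_dn) = (31.2503−90.3270)/(267.6429−177.6789) = -0.6567. V = [p*·31.2503 + (1−p*)·90.3270]/1.07 = 45.7695. B = V − Δ·S = 193.4612.
(0,0): S=189.0000. Δ = (V_up−V_dn)/(S_up−S_dn) = (45.7695−101.1628)/(224.9100−149.3100) = -0.7327. V = [p*·45.7695 + (1−p*)·101.1628]/1.07 = 58.3061. B = V − Δ·S = 196.7895.
Check: Δ(0,0)·S0 + B(0,0) = 58.3061 = V0.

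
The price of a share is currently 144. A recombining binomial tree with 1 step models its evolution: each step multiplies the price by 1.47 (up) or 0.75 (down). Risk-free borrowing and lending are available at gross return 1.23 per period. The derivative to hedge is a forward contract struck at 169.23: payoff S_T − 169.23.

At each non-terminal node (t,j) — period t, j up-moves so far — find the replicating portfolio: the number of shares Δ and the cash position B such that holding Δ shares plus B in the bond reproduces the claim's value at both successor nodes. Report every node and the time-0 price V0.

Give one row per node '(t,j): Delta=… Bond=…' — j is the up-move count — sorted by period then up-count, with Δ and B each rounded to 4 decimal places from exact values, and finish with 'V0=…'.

(0,0): Delta=1.0000 Bond=-137.5854
V0=6.4146

The replicating-portfolio and risk-neutral prices coincide; use p* = (1.23−0.75)/(1.47−0.75) = 0.6667 for the latter.
Payoff layer (t=1): V(1,0)=-61.2300, V(1,1)=42.4500
  t=0,j=0: stock 144.0000 → up 211.6800 (V=42.4500), down 108.0000 (V=-61.2300). Price 6.4146; hedge Δ=1.0000, bond B=-137.5854.
The time-0 hedge costs 6.4146, which is the no-arbitrage price.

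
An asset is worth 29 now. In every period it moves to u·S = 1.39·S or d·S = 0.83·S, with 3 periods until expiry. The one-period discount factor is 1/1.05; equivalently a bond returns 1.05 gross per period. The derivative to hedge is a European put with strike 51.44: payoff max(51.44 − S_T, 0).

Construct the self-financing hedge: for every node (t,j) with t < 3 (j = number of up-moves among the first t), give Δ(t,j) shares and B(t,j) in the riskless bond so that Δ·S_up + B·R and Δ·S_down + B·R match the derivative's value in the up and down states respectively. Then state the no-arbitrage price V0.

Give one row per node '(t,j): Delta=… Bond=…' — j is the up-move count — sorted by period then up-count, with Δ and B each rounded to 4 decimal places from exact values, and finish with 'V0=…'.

(0,0): Delta=-0.7721 Bond=39.2106
(1,0): Delta=-1.0000 Bond=46.6576
(1,1): Delta=-0.5617 Bond=32.6921
(2,0): Delta=-1.0000 Bond=48.9905
(2,1): Delta=-1.0000 Bond=48.9905
(2,2): Delta=-0.1573 Bond=11.6645
V0=16.8208

The replicating-portfolio and risk-neutral prices coincide; use p* = (1.05−0.83)/(1.39−0.83) = 0.3929 for the latter.
Payoff layer (t=3): V(3,0)=34.8582, V(3,1)=23.6704, V(3,2)=4.9344, V(3,3)=0.0000
Node (2,0) S=19.9781: V=(p*·23.6704+(1−p*)·34.8582)/1.05=29.0124; Δ=(23.6704−34.8582)/(27.7696−16.5818)=-1.0000; B=V−Δ·S=48.9905
Node (2,1) S=33.4573: V=(p*·4.9344+(1−p*)·23.6704)/1.05=15.5332; Δ=(4.9344−23.6704)/(46.5056−27.7696)=-1.0000; B=V−Δ·S=48.9905
Node (2,2) S=56.0309: V=(p*·0.0000+(1−p*)·4.9344)/1.05=2.8532; Δ=(0.0000−4.9344)/(77.8830−46.5056)=-0.1573; B=V−Δ·S=11.6645
Node (1,0) S=24.0700: V=(p*·15.5332+(1−p*)·29.0124)/1.05=22.5876; Δ=(15.5332−29.0124)/(33.4573−19.9781)=-1.0000; B=V−Δ·S=46.6576
Node (1,1) S=40.3100: V=(p*·2.8532+(1−p*)·15.5332)/1.05=10.0493; Δ=(2.8532−15.5332)/(56.0309−33.4573)=-0.5617; B=V−Δ·S=32.6921
Node (0,0) S=29.0000: V=(p*·10.0493+(1−p*)·22.5876)/1.05=16.8208; Δ=(10.0493−22.5876)/(40.3100−24.0700)=-0.7721; B=V−Δ·S=39.2106
Root portfolio cost Δ·29+B reproduces V0=16.8208.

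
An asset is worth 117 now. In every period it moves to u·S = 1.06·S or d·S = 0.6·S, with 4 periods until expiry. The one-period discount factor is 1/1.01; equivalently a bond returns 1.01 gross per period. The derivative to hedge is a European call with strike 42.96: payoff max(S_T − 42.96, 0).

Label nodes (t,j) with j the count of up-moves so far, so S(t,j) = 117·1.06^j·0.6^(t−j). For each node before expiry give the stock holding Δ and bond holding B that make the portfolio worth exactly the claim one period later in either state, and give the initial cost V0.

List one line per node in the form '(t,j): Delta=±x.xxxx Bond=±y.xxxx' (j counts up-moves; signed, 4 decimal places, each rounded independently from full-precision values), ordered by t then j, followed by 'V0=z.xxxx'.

(0,0): Delta=0.9905 Bond=-40.0994
(1,0): Delta=0.9007 Bond=-34.1957
(1,1): Delta=0.9967 Bond=-41.2692
(2,0): Delta=0.1989 Bond=-4.9758
(2,1): Delta=0.9492 Bond=-38.1428
(2,2): Delta=1.0000 Bond=-42.1135
(3,0): Delta=0.0000 Bond=0.0000
(3,1): Delta=0.2126 Bond=-5.6384
(3,2): Delta=1.0000 Bond=-42.5347
(3,3): Delta=1.0000 Bond=-42.5347
V0=75.7912

Risk-neutral probability p* = (R−d)/(u−d) = (1.01−0.6)/(1.06−0.6) = 0.8913.
Payoff layer (t=4): V(4,0)=0.0000, V(4,1)=0.0000, V(4,2)=4.3660, V(4,3)=40.6493, V(4,4)=104.7498
  t=3,j=0: stock 25.2720 → up 26.7883 (V=0.0000), down 15.1632 (V=0.0000). Price 0.0000; hedge Δ=0.0000, bond B=0.0000.
  t=3,j=1: stock 44.6472 → up 47.3260 (V=4.3660), down 26.7883 (V=0.0000). Price 3.8529; hedge Δ=0.2126, bond B=-5.6384.
  t=3,j=2: stock 78.8767 → up 83.6093 (V=40.6493), down 47.3260 (V=4.3660). Price 36.3421; hedge Δ=1.0000, bond B=-42.5347.
  t=3,j=3: stock 139.3489 → up 147.7098 (V=104.7498), down 83.6093 (V=40.6493). Price 96.8142; hedge Δ=1.0000, bond B=-42.5347.
  t=2,j=0: stock 42.1200 → up 44.6472 (V=3.8529), down 25.2720 (V=0.0000). Price 3.4001; hedge Δ=0.1989, bond B=-4.9758.
  t=2,j=1: stock 74.4120 → up 78.8767 (V=36.3421), down 44.6472 (V=3.8529). Price 32.4858; hedge Δ=0.9492, bond B=-38.1428.
  t=2,j=2: stock 131.4612 → up 139.3489 (V=96.8142), down 78.8767 (V=36.3421). Price 89.3477; hedge Δ=1.0000, bond B=-42.1135.
  t=1,j=0: stock 70.2000 → up 74.4120 (V=32.4858), down 42.1200 (V=3.4001). Price 29.0340; hedge Δ=0.9007, bond B=-34.1957.
  t=1,j=1: stock 124.0200 → up 131.4612 (V=89.3477), down 74.4120 (V=32.4858). Price 82.3436; hedge Δ=0.9967, bond B=-41.2692.
  t=0,j=0: stock 117.0000 → up 124.0200 (V=82.3436), down 70.2000 (V=29.0340). Price 75.7912; hedge Δ=0.9905, bond B=-40.0994.
Self-financing check: at every node Δ·S+B equals the discounted successor values.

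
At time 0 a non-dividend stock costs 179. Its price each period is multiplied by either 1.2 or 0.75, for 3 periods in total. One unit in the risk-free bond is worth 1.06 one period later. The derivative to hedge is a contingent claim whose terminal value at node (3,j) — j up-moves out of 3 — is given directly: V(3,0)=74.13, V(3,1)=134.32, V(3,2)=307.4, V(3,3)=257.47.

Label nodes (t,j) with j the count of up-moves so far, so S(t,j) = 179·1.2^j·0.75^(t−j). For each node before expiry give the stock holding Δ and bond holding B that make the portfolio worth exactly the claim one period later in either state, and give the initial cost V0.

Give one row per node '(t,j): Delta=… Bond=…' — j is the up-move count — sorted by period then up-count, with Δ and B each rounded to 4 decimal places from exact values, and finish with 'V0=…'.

No-arbitrage ⇒ martingale measure with p* = (R−d)/(u−d) = 0.6889.
Payoff layer (t=3): V(3,0)=74.1300, V(3,1)=134.3200, V(3,2)=307.4000, V(3,3)=257.4700
  t=2,j=0: stock 100.6875 → up 120.8250 (V=134.3200), down 75.5156 (V=74.1300). Price 109.0512; hedge Δ=1.3284, bond B=-24.7044.
  t=2,j=1: stock 161.1000 → up 193.3200 (V=307.4000), down 120.8250 (V=134.3200). Price 239.2008; hedge Δ=2.3875, bond B=-145.4214.
  t=2,j=2: stock 257.7600 → up 309.3120 (V=257.4700), down 193.3200 (V=307.4000). Price 257.5507; hedge Δ=-0.4305, bond B=368.5063.
  t=1,j=0: stock 134.2500 → up 161.1000 (V=239.2008), down 100.6875 (V=109.0512). Price 187.4621; hedge Δ=2.1544, bond B=-101.7594.
  t=1,j=1: stock 214.8000 → up 257.7600 (V=257.5507), down 161.1000 (V=239.2008). Price 237.5867; hedge Δ=0.1898, bond B=196.8091.
  t=0,j=0: stock 179.0000 → up 214.8000 (V=237.5867), down 134.2500 (V=187.4621). Price 209.4268; hedge Δ=0.6223, bond B=98.0388.
Root portfolio cost Δ·179+B reproduces V0=209.4268.

(0,0): Delta=0.6223 Bond=98.0388
(1,0): Delta=2.1544 Bond=-101.7594
(1,1): Delta=0.1898 Bond=196.8091
(2,0): Delta=1.3284 Bond=-24.7044
(2,1): Delta=2.3875 Bond=-145.4214
(2,2): Delta=-0.4305 Bond=368.5063
V0=209.4268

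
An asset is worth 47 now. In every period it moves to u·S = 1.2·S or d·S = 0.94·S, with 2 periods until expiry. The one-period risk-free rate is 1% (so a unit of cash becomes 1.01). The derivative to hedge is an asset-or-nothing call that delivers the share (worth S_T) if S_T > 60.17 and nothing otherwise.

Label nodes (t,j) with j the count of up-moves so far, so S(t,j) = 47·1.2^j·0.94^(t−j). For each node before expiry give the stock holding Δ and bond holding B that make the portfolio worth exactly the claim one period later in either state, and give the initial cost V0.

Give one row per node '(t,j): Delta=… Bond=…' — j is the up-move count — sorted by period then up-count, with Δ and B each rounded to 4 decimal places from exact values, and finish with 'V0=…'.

Risk-neutral probability p* = (R−d)/(u−d) = (1.01−0.94)/(1.2−0.94) = 0.2692.
At expiry t=2: V(2,0)=0.0000, V(2,1)=0.0000, V(2,2)=67.6800
Node (1,0) S=44.1800: V=(p*·0.0000+(1−p*)·0.0000)/1.01=0.0000; Δ=(0.0000−0.0000)/(53.0160−41.5292)=0.0000; B=V−Δ·S=0.0000
Node (1,1) S=56.4000: V=(p*·67.6800+(1−p*)·0.0000)/1.01=18.0411; Δ=(67.6800−0.0000)/(67.6800−53.0160)=4.6154; B=V−Δ·S=-242.2666
Node (0,0) S=47.0000: V=(p*·18.0411+(1−p*)·0.0000)/1.01=4.8091; Δ=(18.0411−0.0000)/(56.4000−44.1800)=1.4764; B=V−Δ·S=-64.5798
Each (Δ,B) replicates both successor values, so the strategy is self-financing and V0 is arbitrage-free.

(0,0): Delta=1.4764 Bond=-64.5798
(1,0): Delta=0.0000 Bond=0.0000
(1,1): Delta=4.6154 Bond=-242.2666
V0=4.8091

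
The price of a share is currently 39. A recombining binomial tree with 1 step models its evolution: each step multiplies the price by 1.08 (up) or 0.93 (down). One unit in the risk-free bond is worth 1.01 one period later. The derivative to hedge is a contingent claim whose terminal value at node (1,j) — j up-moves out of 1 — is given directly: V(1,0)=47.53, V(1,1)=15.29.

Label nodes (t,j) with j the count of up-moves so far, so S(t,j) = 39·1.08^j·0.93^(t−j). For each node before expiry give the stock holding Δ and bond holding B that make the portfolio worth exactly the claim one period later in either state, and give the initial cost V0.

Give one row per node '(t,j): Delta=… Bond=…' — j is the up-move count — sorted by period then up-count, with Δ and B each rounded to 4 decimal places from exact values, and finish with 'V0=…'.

Under the risk-neutral measure, an up-move has probability p* = (R−d)/(u−d) = 0.5333 and values discount at R = 1.01.
Terminal payoffs: V(1,0)=47.5300, V(1,1)=15.2900
Node (0,0) S=39.0000: V=(p*·15.2900+(1−p*)·47.5300)/1.01=30.0350; Δ=(15.2900−47.5300)/(42.1200−36.2700)=-5.5111; B=V−Δ·S=244.9683
Each (Δ,B) replicates both successor values, so the strategy is self-financing and V0 is arbitrage-free.

(0,0): Delta=-5.5111 Bond=244.9683
V0=30.0350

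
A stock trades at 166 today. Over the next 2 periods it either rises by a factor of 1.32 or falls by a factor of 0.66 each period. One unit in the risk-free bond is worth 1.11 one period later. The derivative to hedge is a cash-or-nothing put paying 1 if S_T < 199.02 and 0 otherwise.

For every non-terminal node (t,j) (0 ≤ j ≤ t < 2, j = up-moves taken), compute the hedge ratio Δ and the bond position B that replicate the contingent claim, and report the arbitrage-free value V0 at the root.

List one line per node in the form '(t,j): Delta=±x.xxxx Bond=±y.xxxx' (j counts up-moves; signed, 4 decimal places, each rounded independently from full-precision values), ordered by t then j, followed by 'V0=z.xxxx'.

(0,0): Delta=-0.0056 Bond=1.3650
(1,0): Delta=0.0000 Bond=0.9009
(1,1): Delta=-0.0069 Bond=1.8018
V0=0.4343

Under the risk-neutral measure, an up-move has probability p* = (R−d)/(u−d) = 0.6818 and values discount at R = 1.11.
Payoff layer (t=2): V(2,0)=1.0000, V(2,1)=1.0000, V(2,2)=0.0000
  t=1,j=0: stock 109.5600 → up 144.6192 (V=1.0000), down 72.3096 (V=1.0000). Price 0.9009; hedge Δ=0.0000, bond B=0.9009.
  t=1,j=1: stock 219.1200 → up 289.2384 (V=0.0000), down 144.6192 (V=1.0000). Price 0.2867; hedge Δ=-0.0069, bond B=1.8018.
  t=0,j=0: stock 166.0000 → up 219.1200 (V=0.2867), down 109.5600 (V=0.9009). Price 0.4343; hedge Δ=-0.0056, bond B=1.3650.
Root portfolio cost Δ·166+B reproduces V0=0.4343.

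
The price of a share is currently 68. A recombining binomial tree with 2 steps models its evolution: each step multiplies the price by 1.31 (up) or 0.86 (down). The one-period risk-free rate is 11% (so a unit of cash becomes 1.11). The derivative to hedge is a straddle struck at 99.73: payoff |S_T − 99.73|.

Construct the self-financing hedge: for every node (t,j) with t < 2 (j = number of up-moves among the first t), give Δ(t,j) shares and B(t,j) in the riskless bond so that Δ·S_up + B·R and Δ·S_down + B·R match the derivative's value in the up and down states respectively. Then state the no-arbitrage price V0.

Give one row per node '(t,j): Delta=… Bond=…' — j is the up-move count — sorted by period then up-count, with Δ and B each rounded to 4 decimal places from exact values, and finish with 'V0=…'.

The replicating-portfolio and risk-neutral prices coincide; use p* = (1.11−0.86)/(1.31−0.86) = 0.5556 for the latter.
Payoff layer (t=2): V(2,0)=49.4372, V(2,1)=23.1212, V(2,2)=16.9648
(1,0): S=58.4800. Δ = (V_up−V_dn)/(S_up−S_dn) = (23.1212−49.4372)/(76.6088−50.2928) = -1.0000. V = [p*·23.1212 + (1−p*)·49.4372]/1.11 = 31.3668. B = V − Δ·S = 89.8468.
(1,1): S=89.0800. Δ = (V_up−V_dn)/(S_up−S_dn) = (16.9648−23.1212)/(116.6948−76.6088) = -0.1536. V = [p*·16.9648 + (1−p*)·23.1212]/1.11 = 17.7486. B = V − Δ·S = 31.4295.
(0,0): S=68.0000. Δ = (V_up−V_dn)/(S_up−S_dn) = (17.7486−31.3668)/(89.0800−58.4800) = -0.4450. V = [p*·17.7486 + (1−p*)·31.3668]/1.11 = 21.4425. B = V − Δ·S = 51.7052.
Root portfolio cost Δ·68+B reproduces V0=21.4425.

(0,0): Delta=-0.4450 Bond=51.7052
(1,0): Delta=-1.0000 Bond=89.8468
(1,1): Delta=-0.1536 Bond=31.4295
V0=21.4425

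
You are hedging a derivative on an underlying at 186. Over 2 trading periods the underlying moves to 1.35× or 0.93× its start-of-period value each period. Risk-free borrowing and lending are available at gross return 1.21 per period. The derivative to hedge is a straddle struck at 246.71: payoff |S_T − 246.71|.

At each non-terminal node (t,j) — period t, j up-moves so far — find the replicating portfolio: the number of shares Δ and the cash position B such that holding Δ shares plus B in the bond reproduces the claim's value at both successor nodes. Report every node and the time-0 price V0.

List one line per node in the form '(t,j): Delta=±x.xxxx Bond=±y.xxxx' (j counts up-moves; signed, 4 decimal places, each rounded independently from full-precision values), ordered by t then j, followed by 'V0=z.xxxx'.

(0,0): Delta=0.3016 Bond=-17.5678
(1,0): Delta=-1.0000 Bond=203.8926
(1,1): Delta=0.7499 Bond=-133.8318
V0=38.5285

Risk-neutral probability p* = (R−d)/(u−d) = (1.21−0.93)/(1.35−0.93) = 0.6667.
Terminal values V(2,·): V(2,0)=85.8386, V(2,1)=13.1870, V(2,2)=92.2750
  t=1,j=0: stock 172.9800 → up 233.5230 (V=13.1870), down 160.8714 (V=85.8386). Price 30.9126; hedge Δ=-1.0000, bond B=203.8926.
  t=1,j=1: stock 251.1000 → up 338.9850 (V=92.2750), down 233.5230 (V=13.1870). Price 54.4730; hedge Δ=0.7499, bond B=-133.8318.
  t=0,j=0: stock 186.0000 → up 251.1000 (V=54.4730), down 172.9800 (V=30.9126). Price 38.5285; hedge Δ=0.3016, bond B=-17.5678.
Self-financing check: at every node Δ·S+B equals the discounted successor values.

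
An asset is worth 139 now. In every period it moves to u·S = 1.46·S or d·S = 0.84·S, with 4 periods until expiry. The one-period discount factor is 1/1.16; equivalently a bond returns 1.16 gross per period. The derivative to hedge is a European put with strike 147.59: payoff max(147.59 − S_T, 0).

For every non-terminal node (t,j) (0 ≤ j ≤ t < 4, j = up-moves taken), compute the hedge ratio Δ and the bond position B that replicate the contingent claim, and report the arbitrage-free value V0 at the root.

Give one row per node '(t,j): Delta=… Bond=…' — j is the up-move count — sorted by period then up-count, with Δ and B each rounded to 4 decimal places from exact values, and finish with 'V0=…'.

(0,0): Delta=-0.1166 Bond=22.1092
(1,0): Delta=-0.2628 Bond=42.7148
(1,1): Delta=-0.0378 Bond=9.6453
(2,0): Delta=-0.5502 Bond=77.7371
(2,1): Delta=-0.1078 Bond=23.1229
(2,2): Delta=0.0000 Bond=0.0000
(3,0): Delta=-1.0000 Bond=127.2328
(3,1): Delta=-0.3076 Bond=55.4334
(3,2): Delta=0.0000 Bond=0.0000
(3,3): Delta=0.0000 Bond=0.0000
V0=5.9005

The replicating-portfolio and risk-neutral prices coincide; use p* = (1.16−0.84)/(1.46−0.84) = 0.5161 for the latter.
Payoff layer (t=4): V(4,0)=78.3859, V(4,1)=27.3067, V(4,2)=0.0000, V(4,3)=0.0000, V(4,4)=0.0000
Node (3,0) S=82.3859: V=(p*·27.3067+(1−p*)·78.3859)/1.16=44.8469; Δ=(27.3067−78.3859)/(120.2833−69.2041)=-1.0000; B=V−Δ·S=127.2328
Node (3,1) S=143.1945: V=(p*·0.0000+(1−p*)·27.3067)/1.16=11.3904; Δ=(0.0000−27.3067)/(209.0639−120.2833)=-0.3076; B=V−Δ·S=55.4334
Node (3,2) S=248.8856: V=(p*·0.0000+(1−p*)·0.0000)/1.16=0.0000; Δ=(0.0000−0.0000)/(363.3730−209.0639)=0.0000; B=V−Δ·S=0.0000
Node (3,3) S=432.5869: V=(p*·0.0000+(1−p*)·0.0000)/1.16=0.0000; Δ=(0.0000−0.0000)/(631.5769−363.3730)=0.0000; B=V−Δ·S=0.0000
Node (2,0) S=98.0784: V=(p*·11.3904+(1−p*)·44.8469)/1.16=23.7750; Δ=(11.3904−44.8469)/(143.1945−82.3859)=-0.5502; B=V−Δ·S=77.7371
Node (2,1) S=170.4696: V=(p*·0.0000+(1−p*)·11.3904)/1.16=4.7513; Δ=(0.0000−11.3904)/(248.8856−143.1945)=-0.1078; B=V−Δ·S=23.1229
Node (2,2) S=296.2924: V=(p*·0.0000+(1−p*)·0.0000)/1.16=0.0000; Δ=(0.0000−0.0000)/(432.5869−248.8856)=0.0000; B=V−Δ·S=0.0000
Node (1,0) S=116.7600: V=(p*·4.7513+(1−p*)·23.7750)/1.16=12.0313; Δ=(4.7513−23.7750)/(170.4696−98.0784)=-0.2628; B=V−Δ·S=42.7148
Node (1,1) S=202.9400: V=(p*·0.0000+(1−p*)·4.7513)/1.16=1.9819; Δ=(0.0000−4.7513)/(296.2924−170.4696)=-0.0378; B=V−Δ·S=9.6453
Node (0,0) S=139.0000: V=(p*·1.9819+(1−p*)·12.0313)/1.16=5.9005; Δ=(1.9819−12.0313)/(202.9400−116.7600)=-0.1166; B=V−Δ·S=22.1092
The time-0 hedge costs 5.9005, which is the no-arbitrage price.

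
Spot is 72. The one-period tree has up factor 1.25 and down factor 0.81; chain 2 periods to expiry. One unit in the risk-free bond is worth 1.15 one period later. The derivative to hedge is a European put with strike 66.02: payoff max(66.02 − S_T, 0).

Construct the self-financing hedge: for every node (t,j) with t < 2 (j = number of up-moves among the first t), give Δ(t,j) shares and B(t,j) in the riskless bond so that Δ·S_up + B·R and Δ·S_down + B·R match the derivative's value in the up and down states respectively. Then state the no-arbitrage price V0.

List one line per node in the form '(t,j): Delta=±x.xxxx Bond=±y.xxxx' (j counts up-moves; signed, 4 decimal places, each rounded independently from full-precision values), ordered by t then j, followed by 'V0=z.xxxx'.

(0,0): Delta=-0.1172 Bond=9.1690
(1,0): Delta=-0.7319 Bond=46.3953
(1,1): Delta=0.0000 Bond=0.0000
V0=0.7335

Since d<R<u, set p* = (R−d)/(u−d) = 0.7727; price each node as the discounted p*-expectation of its children.
At expiry t=2: V(2,0)=18.7808, V(2,1)=0.0000, V(2,2)=0.0000
(1,0): S=58.3200. Δ = (V_up−V_dn)/(S_up−S_dn) = (0.0000−18.7808)/(72.9000−47.2392) = -0.7319. V = [p*·0.0000 + (1−p*)·18.7808]/1.15 = 3.7116. B = V − Δ·S = 46.3953.
(1,1): S=90.0000. Δ = (V_up−V_dn)/(S_up−S_dn) = (0.0000−0.0000)/(112.5000−72.9000) = 0.0000. V = [p*·0.0000 + (1−p*)·0.0000]/1.15 = 0.0000. B = V − Δ·S = 0.0000.
(0,0): S=72.0000. Δ = (V_up−V_dn)/(S_up−S_dn) = (0.0000−3.7116)/(90.0000−58.3200) = -0.1172. V = [p*·0.0000 + (1−p*)·3.7116]/1.15 = 0.7335. B = V − Δ·S = 9.1690.
Check: Δ(0,0)·S0 + B(0,0) = 0.7335 = V0.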